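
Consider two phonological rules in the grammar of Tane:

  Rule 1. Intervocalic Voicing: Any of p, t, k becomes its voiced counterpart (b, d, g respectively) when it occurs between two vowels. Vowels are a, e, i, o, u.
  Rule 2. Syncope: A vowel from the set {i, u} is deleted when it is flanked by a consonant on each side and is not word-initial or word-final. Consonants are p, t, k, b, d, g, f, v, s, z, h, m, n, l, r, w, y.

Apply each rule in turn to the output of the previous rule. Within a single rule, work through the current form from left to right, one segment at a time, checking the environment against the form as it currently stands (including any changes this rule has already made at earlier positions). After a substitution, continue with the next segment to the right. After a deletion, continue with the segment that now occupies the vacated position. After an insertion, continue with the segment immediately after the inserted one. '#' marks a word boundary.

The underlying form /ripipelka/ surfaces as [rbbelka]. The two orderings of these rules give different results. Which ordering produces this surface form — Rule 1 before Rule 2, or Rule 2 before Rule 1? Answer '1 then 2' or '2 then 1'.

Order 1 then 2:
  1 Intervocalic Voicing: [ripipelka] → [ribibelka]
  2 Syncope: [ribibelka] → [rbbelka]
  result: [rbbelka]
Order 2 then 1:
  2 Syncope: [ripipelka] → [rppelka]
  1 Intervocalic Voicing: no change — [rppelka]
  result: [rppelka]

1 then 2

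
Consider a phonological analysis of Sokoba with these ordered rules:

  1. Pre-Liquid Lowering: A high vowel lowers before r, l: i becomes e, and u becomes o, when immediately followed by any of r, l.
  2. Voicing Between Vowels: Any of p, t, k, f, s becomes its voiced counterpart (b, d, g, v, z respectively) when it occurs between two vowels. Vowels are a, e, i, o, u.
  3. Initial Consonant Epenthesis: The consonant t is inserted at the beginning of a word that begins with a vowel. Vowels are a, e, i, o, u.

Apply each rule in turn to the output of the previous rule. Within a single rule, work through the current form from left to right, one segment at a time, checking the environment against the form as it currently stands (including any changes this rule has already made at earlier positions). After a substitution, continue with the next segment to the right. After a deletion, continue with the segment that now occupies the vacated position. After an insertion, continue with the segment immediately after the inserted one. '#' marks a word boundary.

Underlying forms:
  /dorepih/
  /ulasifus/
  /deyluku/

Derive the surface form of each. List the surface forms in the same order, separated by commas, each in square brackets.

[dorebih], [tolazivus], [deylugu]

/dorepih/:
  1 Pre-Liquid Lowering: no change — [dorepih]
  2 Voicing Between Vowels: [dorepih] → [dorebih]
  3 Initial Consonant Epenthesis: no change — [dorebih]
/ulasifus/:
  1 Pre-Liquid Lowering: [ulasifus] → [olasifus]
  2 Voicing Between Vowels: [olasifus] → [olazivus]
  3 Initial Consonant Epenthesis: [olazivus] → [tolazivus]
/deyluku/:
  1 Pre-Liquid Lowering: no change — [deyluku]
  2 Voicing Between Vowels: [deyluku] → [deylugu]
  3 Initial Consonant Epenthesis: no change — [deylugu]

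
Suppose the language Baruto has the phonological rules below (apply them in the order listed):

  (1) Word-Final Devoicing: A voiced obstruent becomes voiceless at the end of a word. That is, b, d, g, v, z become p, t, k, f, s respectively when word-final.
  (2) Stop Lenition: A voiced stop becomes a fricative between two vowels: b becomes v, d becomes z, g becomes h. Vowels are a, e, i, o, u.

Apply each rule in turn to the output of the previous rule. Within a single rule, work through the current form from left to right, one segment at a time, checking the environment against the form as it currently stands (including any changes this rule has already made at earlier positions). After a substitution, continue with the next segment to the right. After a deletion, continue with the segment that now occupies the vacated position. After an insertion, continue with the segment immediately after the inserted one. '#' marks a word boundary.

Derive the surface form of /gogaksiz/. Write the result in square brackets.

(1) Word-Final Devoicing: [gogaksiz] → [gogaksis]
(2) Stop Lenition: [gogaksis] → [gohaksis]

[gohaksis]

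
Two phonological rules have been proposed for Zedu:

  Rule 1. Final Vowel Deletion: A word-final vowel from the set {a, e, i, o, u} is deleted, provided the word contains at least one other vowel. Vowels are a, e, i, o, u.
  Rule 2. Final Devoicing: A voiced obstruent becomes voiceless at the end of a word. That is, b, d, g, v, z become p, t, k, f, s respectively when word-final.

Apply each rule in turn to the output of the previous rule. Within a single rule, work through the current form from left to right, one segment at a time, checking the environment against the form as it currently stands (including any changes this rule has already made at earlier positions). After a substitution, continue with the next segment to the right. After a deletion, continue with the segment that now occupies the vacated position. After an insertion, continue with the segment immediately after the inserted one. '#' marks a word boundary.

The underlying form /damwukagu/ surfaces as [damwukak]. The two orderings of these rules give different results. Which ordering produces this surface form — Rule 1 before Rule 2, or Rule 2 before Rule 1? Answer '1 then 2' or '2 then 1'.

1 then 2

Order 1 then 2:
  1 Final Vowel Deletion: [damwukagu] → [damwukag]
  2 Final Devoicing: [damwukag] → [damwukak]
  result: [damwukak]
Order 2 then 1:
  2 Final Devoicing: no change — [damwukagu]
  1 Final Vowel Deletion: [damwukagu] → [damwukag]
  result: [damwukag]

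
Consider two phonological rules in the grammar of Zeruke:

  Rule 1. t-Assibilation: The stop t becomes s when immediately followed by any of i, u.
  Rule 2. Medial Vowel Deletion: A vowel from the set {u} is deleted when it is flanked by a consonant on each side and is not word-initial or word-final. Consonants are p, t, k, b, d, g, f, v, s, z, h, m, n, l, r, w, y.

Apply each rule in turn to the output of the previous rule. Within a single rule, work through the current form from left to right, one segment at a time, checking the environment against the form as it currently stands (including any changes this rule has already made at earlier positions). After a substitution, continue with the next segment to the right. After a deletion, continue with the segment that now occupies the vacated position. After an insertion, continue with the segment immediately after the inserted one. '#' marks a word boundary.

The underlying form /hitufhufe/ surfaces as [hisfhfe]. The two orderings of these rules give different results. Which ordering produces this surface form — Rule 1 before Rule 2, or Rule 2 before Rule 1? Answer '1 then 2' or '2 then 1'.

1 then 2

Order 1 then 2:
  1 t-Assibilation: [hitufhufe] → [hisufhufe]
  2 Medial Vowel Deletion: [hisufhufe] → [hisfhfe]
  result: [hisfhfe]
Order 2 then 1:
  2 Medial Vowel Deletion: [hitufhufe] → [hitfhfe]
  1 t-Assibilation: no change — [hitfhfe]
  result: [hitfhfe]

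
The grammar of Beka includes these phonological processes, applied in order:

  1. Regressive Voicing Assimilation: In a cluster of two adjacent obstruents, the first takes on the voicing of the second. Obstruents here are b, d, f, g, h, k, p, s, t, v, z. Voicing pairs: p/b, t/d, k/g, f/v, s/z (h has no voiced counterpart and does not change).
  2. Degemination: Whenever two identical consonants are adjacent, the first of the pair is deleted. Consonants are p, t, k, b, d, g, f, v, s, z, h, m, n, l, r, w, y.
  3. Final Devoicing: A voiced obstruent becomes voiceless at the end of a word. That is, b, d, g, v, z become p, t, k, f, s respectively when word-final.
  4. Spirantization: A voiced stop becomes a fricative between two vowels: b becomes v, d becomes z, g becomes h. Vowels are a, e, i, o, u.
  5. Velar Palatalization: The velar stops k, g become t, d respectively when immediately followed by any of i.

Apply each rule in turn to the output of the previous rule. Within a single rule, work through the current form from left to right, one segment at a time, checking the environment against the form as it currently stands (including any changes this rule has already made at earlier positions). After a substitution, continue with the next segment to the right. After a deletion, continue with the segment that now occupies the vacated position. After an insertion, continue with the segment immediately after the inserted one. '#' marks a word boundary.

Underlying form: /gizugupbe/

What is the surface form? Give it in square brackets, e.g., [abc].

[dizuhuve]

1 Regressive Voicing Assimilation: [gizugupbe] → [gizugubbe]
2 Degemination: [gizugubbe] → [gizugube]
3 Final Devoicing: no change — [gizugube]
4 Spirantization: [gizugube] → [gizuhuve]
5 Velar Palatalization: [gizuhuve] → [dizuhuve]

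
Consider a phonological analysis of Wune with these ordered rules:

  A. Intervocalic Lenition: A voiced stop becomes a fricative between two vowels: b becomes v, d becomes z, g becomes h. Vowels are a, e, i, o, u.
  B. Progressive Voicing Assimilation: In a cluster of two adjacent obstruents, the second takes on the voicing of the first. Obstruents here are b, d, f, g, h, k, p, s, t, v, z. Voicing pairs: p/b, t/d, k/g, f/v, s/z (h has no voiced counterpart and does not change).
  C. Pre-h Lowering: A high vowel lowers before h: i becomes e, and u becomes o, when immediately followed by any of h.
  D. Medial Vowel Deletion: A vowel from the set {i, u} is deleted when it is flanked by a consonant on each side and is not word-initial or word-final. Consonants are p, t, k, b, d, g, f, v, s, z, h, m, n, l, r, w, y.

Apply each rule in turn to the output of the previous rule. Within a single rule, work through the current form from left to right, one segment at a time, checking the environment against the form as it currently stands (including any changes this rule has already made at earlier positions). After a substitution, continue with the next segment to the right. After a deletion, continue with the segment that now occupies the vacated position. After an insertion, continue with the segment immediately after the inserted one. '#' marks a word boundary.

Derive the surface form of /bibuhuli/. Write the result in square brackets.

A Intervocalic Lenition: [bibuhuli] → [bivuhuli]
B Progressive Voicing Assimilation: no change — [bivuhuli]
C Pre-h Lowering: [bivuhuli] → [bivohuli]
D Medial Vowel Deletion: [bivohuli] → [bvohli]

[bvohli]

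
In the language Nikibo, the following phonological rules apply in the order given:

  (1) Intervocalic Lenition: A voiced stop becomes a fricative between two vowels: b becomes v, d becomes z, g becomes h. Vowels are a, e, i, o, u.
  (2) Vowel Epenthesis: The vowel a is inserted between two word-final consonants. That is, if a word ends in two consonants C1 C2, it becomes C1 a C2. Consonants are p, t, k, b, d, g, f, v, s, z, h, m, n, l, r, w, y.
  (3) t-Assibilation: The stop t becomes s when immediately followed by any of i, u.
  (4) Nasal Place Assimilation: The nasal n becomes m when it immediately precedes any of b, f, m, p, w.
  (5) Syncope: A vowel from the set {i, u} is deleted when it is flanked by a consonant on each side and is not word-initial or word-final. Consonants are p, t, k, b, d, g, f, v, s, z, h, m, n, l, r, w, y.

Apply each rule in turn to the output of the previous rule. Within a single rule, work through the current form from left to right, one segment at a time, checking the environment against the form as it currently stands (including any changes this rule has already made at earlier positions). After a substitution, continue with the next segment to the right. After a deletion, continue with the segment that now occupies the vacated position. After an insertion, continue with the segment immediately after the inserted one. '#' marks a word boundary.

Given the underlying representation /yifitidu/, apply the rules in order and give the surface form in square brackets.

(1) Intervocalic Lenition: [yifitidu] → [yifitizu]
(2) Vowel Epenthesis: no change — [yifitizu]
(3) t-Assibilation: [yifitizu] → [yifisizu]
(4) Nasal Place Assimilation: no change — [yifisizu]
(5) Syncope: [yifisizu] → [yfszu]

[yfszu]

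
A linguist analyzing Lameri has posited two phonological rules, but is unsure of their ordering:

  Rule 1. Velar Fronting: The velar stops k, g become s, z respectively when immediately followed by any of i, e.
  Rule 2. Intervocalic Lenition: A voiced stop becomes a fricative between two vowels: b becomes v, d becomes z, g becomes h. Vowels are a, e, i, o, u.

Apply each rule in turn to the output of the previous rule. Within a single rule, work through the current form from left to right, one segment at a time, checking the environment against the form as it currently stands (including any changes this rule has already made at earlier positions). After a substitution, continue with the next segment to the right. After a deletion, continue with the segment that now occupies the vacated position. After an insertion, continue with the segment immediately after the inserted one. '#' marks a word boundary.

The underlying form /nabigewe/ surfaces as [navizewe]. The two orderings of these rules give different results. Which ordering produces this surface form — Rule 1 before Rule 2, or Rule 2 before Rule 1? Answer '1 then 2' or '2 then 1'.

1 then 2

Order 1 then 2:
  1 Velar Fronting: [nabigewe] → [nabizewe]
  2 Intervocalic Lenition: [nabizewe] → [navizewe]
  result: [navizewe]
Order 2 then 1:
  2 Intervocalic Lenition: [nabigewe] → [navihewe]
  1 Velar Fronting: no change — [navihewe]
  result: [navihewe]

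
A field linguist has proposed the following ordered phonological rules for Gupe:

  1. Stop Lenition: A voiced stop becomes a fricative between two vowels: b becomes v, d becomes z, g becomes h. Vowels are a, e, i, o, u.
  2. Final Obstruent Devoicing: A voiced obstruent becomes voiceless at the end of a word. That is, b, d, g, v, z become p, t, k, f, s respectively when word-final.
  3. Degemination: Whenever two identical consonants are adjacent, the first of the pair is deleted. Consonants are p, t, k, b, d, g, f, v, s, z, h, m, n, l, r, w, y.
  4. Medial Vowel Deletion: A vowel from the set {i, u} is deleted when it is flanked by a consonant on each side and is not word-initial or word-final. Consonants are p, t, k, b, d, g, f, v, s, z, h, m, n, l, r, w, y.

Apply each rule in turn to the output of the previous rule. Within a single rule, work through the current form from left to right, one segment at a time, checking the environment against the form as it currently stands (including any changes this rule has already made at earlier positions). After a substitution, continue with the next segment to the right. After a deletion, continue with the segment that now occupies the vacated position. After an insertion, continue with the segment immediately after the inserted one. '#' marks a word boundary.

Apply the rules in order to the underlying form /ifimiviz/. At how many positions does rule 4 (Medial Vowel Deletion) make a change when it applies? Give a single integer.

3

1 Stop Lenition: no change — [ifimiviz]
2 Final Obstruent Devoicing: [ifimiviz] → [ifimivis]
3 Degemination: no change — [ifimivis]
4 Medial Vowel Deletion: [ifimivis] → [ifmvs]
Rule 4 changed 3 position(s).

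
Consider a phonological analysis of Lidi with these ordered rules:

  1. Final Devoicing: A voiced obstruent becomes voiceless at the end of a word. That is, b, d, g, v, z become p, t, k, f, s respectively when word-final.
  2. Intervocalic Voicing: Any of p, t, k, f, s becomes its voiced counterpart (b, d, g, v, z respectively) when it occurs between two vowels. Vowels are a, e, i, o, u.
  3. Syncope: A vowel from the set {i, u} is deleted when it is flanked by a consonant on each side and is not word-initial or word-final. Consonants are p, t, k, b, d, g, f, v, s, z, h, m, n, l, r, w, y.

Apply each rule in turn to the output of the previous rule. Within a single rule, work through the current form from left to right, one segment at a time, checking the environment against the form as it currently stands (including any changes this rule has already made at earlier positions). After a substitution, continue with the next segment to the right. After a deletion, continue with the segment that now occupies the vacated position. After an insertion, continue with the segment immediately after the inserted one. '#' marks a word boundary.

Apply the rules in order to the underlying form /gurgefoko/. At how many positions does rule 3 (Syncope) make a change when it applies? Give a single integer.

1 Final Devoicing: no change — [gurgefoko]
2 Intervocalic Voicing: [gurgefoko] → [gurgevogo]
3 Syncope: [gurgevogo] → [grgevogo]
Rule 3 changed 1 position(s).

1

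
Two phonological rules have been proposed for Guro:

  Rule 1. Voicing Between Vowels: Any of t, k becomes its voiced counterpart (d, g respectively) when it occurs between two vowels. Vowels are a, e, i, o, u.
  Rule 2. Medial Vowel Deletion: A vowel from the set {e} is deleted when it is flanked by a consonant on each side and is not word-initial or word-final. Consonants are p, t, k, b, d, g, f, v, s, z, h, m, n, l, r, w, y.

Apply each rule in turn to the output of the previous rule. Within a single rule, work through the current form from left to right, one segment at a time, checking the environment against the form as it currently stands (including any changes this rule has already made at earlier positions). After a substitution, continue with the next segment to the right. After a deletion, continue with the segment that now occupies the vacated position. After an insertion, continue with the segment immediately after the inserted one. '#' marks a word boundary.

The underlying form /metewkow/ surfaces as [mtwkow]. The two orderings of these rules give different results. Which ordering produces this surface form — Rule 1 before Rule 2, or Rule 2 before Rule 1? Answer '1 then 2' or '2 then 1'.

Order 1 then 2:
  1 Voicing Between Vowels: [metewkow] → [medewkow]
  2 Medial Vowel Deletion: [medewkow] → [mdwkow]
  result: [mdwkow]
Order 2 then 1:
  2 Medial Vowel Deletion: [metewkow] → [mtwkow]
  1 Voicing Between Vowels: no change — [mtwkow]
  result: [mtwkow]

2 then 1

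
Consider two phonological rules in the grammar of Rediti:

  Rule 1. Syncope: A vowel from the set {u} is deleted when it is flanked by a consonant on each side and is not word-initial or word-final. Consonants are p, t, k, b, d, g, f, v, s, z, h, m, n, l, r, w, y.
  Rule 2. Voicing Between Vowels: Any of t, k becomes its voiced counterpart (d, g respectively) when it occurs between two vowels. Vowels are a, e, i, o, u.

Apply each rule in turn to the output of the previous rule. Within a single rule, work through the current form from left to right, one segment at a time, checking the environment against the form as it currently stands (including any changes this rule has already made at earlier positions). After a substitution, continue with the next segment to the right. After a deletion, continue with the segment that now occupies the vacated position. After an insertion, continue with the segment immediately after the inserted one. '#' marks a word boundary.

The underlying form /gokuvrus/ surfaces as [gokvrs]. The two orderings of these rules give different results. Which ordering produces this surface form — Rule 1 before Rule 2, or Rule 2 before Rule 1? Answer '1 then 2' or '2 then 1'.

Order 1 then 2:
  1 Syncope: [gokuvrus] → [gokvrs]
  2 Voicing Between Vowels: no change — [gokvrs]
  result: [gokvrs]
Order 2 then 1:
  2 Voicing Between Vowels: [gokuvrus] → [goguvrus]
  1 Syncope: [goguvrus] → [gogvrs]
  result: [gogvrs]

1 then 2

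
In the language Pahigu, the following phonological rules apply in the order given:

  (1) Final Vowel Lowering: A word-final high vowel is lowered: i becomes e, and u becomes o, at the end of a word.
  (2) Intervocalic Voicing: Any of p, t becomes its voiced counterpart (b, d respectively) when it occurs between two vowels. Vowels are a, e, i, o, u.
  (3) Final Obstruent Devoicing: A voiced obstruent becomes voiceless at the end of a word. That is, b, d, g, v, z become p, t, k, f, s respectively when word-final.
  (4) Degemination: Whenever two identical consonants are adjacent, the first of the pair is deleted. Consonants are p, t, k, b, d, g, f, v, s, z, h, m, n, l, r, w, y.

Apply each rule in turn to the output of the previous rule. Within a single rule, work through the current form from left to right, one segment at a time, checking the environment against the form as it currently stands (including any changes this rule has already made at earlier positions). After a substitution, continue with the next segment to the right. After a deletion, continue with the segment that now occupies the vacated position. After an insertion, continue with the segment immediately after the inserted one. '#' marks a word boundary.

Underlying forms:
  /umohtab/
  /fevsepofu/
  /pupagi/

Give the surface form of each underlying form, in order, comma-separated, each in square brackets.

[umohtap], [fevsebofo], [pubage]

/umohtab/:
  (1) Final Vowel Lowering: no change — [umohtab]
  (2) Intervocalic Voicing: no change — [umohtab]
  (3) Final Obstruent Devoicing: [umohtab] → [umohtap]
  (4) Degemination: no change — [umohtap]
/fevsepofu/:
  (1) Final Vowel Lowering: [fevsepofu] → [fevsepofo]
  (2) Intervocalic Voicing: [fevsepofo] → [fevsebofo]
  (3) Final Obstruent Devoicing: no change — [fevsebofo]
  (4) Degemination: no change — [fevsebofo]
/pupagi/:
  (1) Final Vowel Lowering: [pupagi] → [pupage]
  (2) Intervocalic Voicing: [pupage] → [pubage]
  (3) Final Obstruent Devoicing: no change — [pubage]
  (4) Degemination: no change — [pubage]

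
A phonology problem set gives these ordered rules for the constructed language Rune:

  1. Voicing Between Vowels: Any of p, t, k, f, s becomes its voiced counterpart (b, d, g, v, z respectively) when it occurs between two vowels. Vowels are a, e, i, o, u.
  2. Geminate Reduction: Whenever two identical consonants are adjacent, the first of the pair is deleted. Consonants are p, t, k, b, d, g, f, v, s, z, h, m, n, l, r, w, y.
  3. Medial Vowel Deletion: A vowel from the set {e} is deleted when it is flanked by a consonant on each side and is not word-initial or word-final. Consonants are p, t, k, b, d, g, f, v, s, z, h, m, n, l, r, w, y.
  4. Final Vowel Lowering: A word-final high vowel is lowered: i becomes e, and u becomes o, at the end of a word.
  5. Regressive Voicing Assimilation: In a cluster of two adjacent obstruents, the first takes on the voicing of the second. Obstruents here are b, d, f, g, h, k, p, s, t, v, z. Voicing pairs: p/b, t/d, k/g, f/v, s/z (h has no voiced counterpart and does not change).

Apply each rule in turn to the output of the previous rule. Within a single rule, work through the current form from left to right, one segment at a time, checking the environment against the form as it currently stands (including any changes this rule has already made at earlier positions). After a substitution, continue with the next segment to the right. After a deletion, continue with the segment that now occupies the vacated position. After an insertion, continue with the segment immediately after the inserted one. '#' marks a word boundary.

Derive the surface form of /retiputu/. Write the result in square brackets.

1 Voicing Between Vowels: [retiputu] → [redibudu]
2 Geminate Reduction: no change — [redibudu]
3 Medial Vowel Deletion: [redibudu] → [rdibudu]
4 Final Vowel Lowering: [rdibudu] → [rdibudo]
5 Regressive Voicing Assimilation: no change — [rdibudo]

[rdibudo]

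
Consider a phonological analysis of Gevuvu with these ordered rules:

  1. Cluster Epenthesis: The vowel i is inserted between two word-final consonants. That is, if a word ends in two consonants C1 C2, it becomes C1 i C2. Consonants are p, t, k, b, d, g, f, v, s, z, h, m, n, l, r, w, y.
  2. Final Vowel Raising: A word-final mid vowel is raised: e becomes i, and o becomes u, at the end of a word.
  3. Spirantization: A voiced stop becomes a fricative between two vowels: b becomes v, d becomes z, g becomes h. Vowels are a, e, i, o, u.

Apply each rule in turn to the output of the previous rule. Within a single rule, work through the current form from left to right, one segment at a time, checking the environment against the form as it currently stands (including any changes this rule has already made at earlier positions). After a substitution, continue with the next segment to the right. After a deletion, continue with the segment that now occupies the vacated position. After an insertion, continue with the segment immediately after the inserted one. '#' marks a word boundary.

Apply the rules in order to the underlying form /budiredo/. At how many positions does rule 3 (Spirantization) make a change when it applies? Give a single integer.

1 Cluster Epenthesis: no change — [budiredo]
2 Final Vowel Raising: [budiredo] → [budiredu]
3 Spirantization: [budiredu] → [buzirezu]
Rule 3 changed 2 position(s).

2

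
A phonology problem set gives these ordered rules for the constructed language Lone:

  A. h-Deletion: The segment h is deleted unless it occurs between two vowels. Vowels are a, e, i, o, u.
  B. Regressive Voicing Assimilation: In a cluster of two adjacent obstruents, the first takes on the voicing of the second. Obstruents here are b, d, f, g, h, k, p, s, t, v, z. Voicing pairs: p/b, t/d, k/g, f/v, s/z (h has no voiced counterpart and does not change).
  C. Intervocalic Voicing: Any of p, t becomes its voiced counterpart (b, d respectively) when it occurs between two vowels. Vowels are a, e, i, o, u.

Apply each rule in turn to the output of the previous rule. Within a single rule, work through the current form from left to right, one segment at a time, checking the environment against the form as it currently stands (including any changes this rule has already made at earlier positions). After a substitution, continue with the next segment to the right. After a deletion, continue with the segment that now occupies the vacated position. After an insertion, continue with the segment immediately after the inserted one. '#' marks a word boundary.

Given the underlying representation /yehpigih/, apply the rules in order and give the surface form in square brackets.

[yebigi]

A h-Deletion: [yehpigih] → [yepigi]
B Regressive Voicing Assimilation: no change — [yepigi]
C Intervocalic Voicing: [yepigi] → [yebigi]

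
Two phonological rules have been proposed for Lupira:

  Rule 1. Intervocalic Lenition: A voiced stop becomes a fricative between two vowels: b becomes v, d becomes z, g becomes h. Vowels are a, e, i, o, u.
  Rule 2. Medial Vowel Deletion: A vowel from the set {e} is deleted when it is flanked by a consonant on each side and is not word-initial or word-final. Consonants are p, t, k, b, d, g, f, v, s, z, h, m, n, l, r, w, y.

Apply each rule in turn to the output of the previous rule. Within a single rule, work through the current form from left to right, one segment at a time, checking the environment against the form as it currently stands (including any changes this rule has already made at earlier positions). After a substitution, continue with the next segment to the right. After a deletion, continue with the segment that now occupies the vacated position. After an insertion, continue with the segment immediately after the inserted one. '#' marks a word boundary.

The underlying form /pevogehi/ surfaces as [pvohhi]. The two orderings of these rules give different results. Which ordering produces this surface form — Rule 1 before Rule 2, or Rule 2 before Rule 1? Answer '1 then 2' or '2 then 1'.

1 then 2

Order 1 then 2:
  1 Intervocalic Lenition: [pevogehi] → [pevohehi]
  2 Medial Vowel Deletion: [pevohehi] → [pvohhi]
  result: [pvohhi]
Order 2 then 1:
  2 Medial Vowel Deletion: [pevogehi] → [pvoghi]
  1 Intervocalic Lenition: no change — [pvoghi]
  result: [pvoghi]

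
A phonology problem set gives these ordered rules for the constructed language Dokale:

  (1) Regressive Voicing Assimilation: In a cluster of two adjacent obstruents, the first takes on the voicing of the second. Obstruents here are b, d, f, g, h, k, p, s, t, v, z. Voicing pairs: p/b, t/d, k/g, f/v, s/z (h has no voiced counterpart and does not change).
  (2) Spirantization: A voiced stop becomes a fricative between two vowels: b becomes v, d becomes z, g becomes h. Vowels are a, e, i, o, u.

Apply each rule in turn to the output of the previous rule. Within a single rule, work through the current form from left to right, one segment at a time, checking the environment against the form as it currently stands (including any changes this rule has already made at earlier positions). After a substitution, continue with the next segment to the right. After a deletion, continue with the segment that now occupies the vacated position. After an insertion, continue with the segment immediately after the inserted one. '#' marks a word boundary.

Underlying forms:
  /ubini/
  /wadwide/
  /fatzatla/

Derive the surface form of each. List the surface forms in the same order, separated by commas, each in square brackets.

/ubini/:
  (1) Regressive Voicing Assimilation: no change — [ubini]
  (2) Spirantization: [ubini] → [uvini]
/wadwide/:
  (1) Regressive Voicing Assimilation: no change — [wadwide]
  (2) Spirantization: [wadwide] → [wadwize]
/fatzatla/:
  (1) Regressive Voicing Assimilation: [fatzatla] → [fadzatla]
  (2) Spirantization: no change — [fadzatla]

[uvini], [wadwize], [fadzatla]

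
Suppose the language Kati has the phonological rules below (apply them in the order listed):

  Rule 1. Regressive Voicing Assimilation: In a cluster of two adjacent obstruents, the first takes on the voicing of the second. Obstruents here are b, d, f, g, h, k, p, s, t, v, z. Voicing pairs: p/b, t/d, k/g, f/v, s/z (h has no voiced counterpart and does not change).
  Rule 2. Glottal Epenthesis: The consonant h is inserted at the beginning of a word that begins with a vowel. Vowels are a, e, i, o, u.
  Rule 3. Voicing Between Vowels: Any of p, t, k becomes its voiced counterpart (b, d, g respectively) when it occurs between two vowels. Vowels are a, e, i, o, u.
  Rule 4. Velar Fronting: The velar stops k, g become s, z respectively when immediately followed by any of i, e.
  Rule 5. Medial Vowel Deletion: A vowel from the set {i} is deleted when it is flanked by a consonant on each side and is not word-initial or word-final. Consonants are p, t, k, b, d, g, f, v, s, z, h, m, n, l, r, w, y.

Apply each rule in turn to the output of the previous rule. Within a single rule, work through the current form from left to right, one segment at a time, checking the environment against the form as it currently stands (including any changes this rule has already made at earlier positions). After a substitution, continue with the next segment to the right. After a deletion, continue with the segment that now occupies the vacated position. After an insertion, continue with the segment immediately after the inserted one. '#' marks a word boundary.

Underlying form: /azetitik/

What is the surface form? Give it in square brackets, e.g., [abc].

Rule 1 Regressive Voicing Assimilation: no change — [azetitik]
Rule 2 Glottal Epenthesis: [azetitik] → [hazetitik]
Rule 3 Voicing Between Vowels: [hazetitik] → [hazedidik]
Rule 4 Velar Fronting: no change — [hazedidik]
Rule 5 Medial Vowel Deletion: [hazedidik] → [hazeddk]

[hazeddk]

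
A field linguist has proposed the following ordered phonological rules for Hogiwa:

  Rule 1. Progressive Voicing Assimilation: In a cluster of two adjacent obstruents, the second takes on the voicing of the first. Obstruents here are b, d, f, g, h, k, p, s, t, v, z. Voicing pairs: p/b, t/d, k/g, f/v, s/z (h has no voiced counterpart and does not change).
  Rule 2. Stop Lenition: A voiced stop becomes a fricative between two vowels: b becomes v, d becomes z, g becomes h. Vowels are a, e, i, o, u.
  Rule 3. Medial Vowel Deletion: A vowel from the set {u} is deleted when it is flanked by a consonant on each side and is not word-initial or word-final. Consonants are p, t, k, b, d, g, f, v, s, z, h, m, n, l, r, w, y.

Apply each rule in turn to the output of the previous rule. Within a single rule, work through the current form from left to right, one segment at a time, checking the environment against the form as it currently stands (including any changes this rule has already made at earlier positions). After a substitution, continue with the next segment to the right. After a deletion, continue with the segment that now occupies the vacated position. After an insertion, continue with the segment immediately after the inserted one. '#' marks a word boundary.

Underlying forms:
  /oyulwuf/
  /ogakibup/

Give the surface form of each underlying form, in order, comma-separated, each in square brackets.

/oyulwuf/:
  Rule 1 Progressive Voicing Assimilation: no change — [oyulwuf]
  Rule 2 Stop Lenition: no change — [oyulwuf]
  Rule 3 Medial Vowel Deletion: [oyulwuf] → [oylwf]
/ogakibup/:
  Rule 1 Progressive Voicing Assimilation: no change — [ogakibup]
  Rule 2 Stop Lenition: [ogakibup] → [ohakivup]
  Rule 3 Medial Vowel Deletion: [ohakivup] → [ohakivp]

[oylwf], [ohakivp]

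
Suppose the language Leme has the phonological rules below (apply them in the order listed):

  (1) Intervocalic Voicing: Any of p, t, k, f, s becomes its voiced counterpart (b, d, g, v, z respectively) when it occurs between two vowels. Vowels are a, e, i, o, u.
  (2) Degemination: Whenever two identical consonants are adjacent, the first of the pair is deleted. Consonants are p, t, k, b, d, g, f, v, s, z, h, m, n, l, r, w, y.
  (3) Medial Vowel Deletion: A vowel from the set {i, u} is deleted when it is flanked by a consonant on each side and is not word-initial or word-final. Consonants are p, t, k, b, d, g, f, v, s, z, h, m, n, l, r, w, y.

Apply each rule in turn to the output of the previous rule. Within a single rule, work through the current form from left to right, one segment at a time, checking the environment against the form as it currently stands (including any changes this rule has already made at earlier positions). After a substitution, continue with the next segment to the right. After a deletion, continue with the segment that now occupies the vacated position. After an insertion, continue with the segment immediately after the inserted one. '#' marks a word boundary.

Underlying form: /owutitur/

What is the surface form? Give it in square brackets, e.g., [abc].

[owddr]

(1) Intervocalic Voicing: [owutitur] → [owudidur]
(2) Degemination: no change — [owudidur]
(3) Medial Vowel Deletion: [owudidur] → [owddr]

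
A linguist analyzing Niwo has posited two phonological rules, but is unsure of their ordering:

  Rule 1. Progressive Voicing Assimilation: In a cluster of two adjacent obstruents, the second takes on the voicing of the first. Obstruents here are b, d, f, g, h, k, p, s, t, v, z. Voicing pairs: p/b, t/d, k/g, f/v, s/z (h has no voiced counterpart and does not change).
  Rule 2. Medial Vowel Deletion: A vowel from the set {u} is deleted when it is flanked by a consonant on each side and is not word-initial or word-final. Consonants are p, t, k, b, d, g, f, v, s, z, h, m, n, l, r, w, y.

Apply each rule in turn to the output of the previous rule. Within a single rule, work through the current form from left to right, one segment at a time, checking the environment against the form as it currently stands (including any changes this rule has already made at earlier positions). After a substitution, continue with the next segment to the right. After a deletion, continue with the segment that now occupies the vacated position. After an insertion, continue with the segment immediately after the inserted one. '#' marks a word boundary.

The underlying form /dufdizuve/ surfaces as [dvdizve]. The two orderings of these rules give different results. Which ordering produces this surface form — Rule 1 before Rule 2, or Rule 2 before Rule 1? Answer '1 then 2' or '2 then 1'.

2 then 1

Order 1 then 2:
  1 Progressive Voicing Assimilation: [dufdizuve] → [duftizuve]
  2 Medial Vowel Deletion: [duftizuve] → [dftizve]
  result: [dftizve]
Order 2 then 1:
  2 Medial Vowel Deletion: [dufdizuve] → [dfdizve]
  1 Progressive Voicing Assimilation: [dfdizve] → [dvdizve]
  result: [dvdizve]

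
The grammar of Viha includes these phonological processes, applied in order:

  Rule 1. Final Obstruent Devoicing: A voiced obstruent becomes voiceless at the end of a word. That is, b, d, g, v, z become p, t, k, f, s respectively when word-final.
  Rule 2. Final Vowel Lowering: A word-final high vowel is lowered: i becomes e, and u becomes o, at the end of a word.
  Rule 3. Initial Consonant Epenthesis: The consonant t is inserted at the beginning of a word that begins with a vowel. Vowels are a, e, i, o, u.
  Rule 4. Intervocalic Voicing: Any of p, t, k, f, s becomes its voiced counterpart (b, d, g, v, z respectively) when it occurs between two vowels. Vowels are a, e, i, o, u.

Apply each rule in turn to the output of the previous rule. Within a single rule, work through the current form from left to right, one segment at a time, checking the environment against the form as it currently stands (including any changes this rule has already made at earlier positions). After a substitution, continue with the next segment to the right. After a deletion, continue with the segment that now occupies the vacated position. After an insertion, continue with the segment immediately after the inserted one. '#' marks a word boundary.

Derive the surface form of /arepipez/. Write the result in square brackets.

[tarebibes]

Rule 1 Final Obstruent Devoicing: [arepipez] → [arepipes]
Rule 2 Final Vowel Lowering: no change — [arepipes]
Rule 3 Initial Consonant Epenthesis: [arepipes] → [tarepipes]
Rule 4 Intervocalic Voicing: [tarepipes] → [tarebibes]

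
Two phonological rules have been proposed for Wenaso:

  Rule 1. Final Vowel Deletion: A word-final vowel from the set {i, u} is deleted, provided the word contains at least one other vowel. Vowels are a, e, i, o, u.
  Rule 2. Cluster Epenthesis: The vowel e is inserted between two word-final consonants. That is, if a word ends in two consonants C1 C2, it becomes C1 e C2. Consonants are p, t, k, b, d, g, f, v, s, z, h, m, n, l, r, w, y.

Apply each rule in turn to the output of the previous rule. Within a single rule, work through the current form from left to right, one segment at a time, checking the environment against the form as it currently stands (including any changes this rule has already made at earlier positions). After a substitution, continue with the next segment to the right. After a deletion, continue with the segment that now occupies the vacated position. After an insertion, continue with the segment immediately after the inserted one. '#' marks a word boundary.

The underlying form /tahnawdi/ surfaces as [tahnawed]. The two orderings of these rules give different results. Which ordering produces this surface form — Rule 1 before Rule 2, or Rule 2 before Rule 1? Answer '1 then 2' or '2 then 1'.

1 then 2

Order 1 then 2:
  1 Final Vowel Deletion: [tahnawdi] → [tahnawd]
  2 Cluster Epenthesis: [tahnawd] → [tahnawed]
  result: [tahnawed]
Order 2 then 1:
  2 Cluster Epenthesis: no change — [tahnawdi]
  1 Final Vowel Deletion: [tahnawdi] → [tahnawd]
  result: [tahnawd]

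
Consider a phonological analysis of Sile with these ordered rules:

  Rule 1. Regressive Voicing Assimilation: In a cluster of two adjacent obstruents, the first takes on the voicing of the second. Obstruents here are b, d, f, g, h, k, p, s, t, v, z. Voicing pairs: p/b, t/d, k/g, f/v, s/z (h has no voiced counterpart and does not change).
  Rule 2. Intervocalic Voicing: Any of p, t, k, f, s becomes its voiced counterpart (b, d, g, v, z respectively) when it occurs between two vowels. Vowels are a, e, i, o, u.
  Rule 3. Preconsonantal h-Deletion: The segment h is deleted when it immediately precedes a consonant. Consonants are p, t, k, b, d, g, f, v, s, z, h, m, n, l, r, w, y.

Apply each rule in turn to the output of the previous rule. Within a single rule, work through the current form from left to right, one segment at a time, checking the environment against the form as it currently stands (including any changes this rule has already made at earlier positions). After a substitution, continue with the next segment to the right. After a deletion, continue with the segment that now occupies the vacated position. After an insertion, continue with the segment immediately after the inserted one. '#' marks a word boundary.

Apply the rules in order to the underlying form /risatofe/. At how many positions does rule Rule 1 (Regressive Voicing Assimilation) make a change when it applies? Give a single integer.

Rule 1 Regressive Voicing Assimilation: no change — [risatofe]
Rule 2 Intervocalic Voicing: [risatofe] → [rizadove]
Rule 3 Preconsonantal h-Deletion: no change — [rizadove]
Rule Rule 1 changed 0 position(s).

0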